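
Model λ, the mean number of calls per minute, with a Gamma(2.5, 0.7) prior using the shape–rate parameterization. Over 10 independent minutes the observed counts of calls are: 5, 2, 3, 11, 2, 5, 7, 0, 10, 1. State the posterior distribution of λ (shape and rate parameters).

Posterior: Gamma(shape=48.5, rate=10.7)

The Poisson likelihood adds the total count to the shape and the number of exposure periods to the rate. Here ∑xᵢ = 46 and n = 10, so shape 2.5→48.5 and rate 0.7→10.7.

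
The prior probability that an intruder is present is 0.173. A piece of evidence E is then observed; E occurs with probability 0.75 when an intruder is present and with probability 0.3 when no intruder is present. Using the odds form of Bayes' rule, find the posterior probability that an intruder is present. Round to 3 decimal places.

Prior odds = 0.173/(1−0.173) = 0.20919.
Likelihood ratio for E = 0.75/0.3 = 2.5000.
Posterior odds = prior odds × LR = 0.52297.
Posterior probability = odds/(1+odds) = 0.52297/1.5230 = 0.343.

Posterior probability ≈ 0.343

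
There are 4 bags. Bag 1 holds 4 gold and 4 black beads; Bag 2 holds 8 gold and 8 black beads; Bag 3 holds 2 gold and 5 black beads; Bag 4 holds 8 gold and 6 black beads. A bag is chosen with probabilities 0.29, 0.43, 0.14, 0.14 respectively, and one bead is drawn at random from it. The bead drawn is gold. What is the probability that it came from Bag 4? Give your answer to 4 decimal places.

Posterior probability ≈ 0.1667

Tabulate prior·likelihood by source: [1] prior 0.29, lik 0.5, product 0.1450; [2] prior 0.43, lik 0.5, product 0.2150; [3] prior 0.14, lik 0.2857, product 0.04000; [4] prior 0.14, lik 0.5714, product 0.08000.
Normalizing constant = 0.48000; the posterior for Bag 4 is its product over the sum, 0.08000/0.48000 = 0.1667.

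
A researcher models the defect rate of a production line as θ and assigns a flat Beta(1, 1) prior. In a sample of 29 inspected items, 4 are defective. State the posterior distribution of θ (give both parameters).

Observing 4 successes and 25 failures updates Beta(1, 1) by adding the success and failure counts to the two shape parameters: α = 1+4 = 5, β = 1+25 = 26.

Posterior: Beta(5, 26)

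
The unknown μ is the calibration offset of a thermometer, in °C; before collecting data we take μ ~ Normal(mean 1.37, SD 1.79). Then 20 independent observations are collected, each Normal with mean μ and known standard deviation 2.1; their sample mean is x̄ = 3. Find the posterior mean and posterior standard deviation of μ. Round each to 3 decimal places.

Posterior mean ≈ 2.895; posterior SD ≈ 0.454

Prior precision 1/τ₀² = 1/1.79² = 0.312100; data precision n/σ² = 20/2.1² = 4.53515.
Posterior precision = 0.312100 + 4.53515 = 4.84725, giving posterior SD = 1/√4.84725 = 0.454.
Posterior mean = (0.312100·1.37 + 4.53515·3) / 4.84725 = 2.895.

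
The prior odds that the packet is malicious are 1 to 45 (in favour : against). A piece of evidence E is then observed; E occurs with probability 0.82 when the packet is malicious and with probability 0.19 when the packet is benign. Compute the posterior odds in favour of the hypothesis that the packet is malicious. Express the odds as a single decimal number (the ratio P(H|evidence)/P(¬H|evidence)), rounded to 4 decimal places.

Prior odds = 1/45 = 0.022222.
Likelihood ratio for E = 0.82/0.19 = 4.3158.
Posterior odds = prior odds × LR = 0.095906.

Posterior odds ≈ 0.0959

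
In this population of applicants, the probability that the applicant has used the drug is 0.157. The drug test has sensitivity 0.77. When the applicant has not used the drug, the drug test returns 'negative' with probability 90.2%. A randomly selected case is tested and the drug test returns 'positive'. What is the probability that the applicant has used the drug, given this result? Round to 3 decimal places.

P(H | E) ≈ 0.594

Write H for 'the applicant has used the drug'. Prior odds H:¬H = 0.157/0.843 = 0.18624. For the 'positive' outcome, the likelihood ratio is 0.77/0.098 = 7.8571.
Posterior odds = 0.18624 × 7.8571 = 1.4633, so P(H|E) = 1.4633/(1+1.4633) = 0.594.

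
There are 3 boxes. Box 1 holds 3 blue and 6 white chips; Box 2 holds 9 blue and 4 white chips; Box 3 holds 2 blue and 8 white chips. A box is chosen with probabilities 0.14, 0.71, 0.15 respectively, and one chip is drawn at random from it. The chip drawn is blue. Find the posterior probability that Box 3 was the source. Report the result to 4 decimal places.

P(blue|Box 1) = 0.3333; P(blue|Box 2) = 0.6923; P(blue|Box 3) = 0.2.
Prior × likelihood for each source: 0.14·0.3333=0.04667, 0.71·0.6923=0.4915, 0.15·0.2=0.03000. Summing gives P(blue) = 0.56821.
P(Box 3 | blue) = 0.03000 / 0.56821 = 0.0528.

Posterior probability ≈ 0.0528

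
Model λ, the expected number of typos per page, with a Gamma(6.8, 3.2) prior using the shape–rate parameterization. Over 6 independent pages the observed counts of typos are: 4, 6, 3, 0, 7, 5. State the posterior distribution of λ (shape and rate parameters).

Total count ∑xᵢ = 25 over n = 6 pages.
Gamma is conjugate to the Poisson likelihood: posterior is Gamma(shape = 6.8+25 = 31.8, rate = 3.2+6 = 9.2).

Posterior: Gamma(shape=31.8, rate=9.2)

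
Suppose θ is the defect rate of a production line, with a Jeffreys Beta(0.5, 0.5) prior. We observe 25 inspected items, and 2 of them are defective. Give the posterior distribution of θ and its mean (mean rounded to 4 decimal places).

Observing 2 successes and 23 failures updates Beta(0.5, 0.5) by adding the success and failure counts to the two shape parameters: α = 0.5+2 = 2.5, β = 0.5+23 = 23.5.
Posterior mean = α/(α+β) = 2.5/26 = 0.0962.

Posterior: Beta(2.5, 23.5); mean ≈ 0.0962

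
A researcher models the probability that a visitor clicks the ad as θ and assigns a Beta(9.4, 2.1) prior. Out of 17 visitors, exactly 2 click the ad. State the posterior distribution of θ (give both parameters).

Posterior: Beta(11.4, 17.1)

Observing 2 successes and 15 failures updates Beta(9.4, 2.1) by adding the success and failure counts to the two shape parameters: α = 9.4+2 = 11.4, β = 2.1+15 = 17.1.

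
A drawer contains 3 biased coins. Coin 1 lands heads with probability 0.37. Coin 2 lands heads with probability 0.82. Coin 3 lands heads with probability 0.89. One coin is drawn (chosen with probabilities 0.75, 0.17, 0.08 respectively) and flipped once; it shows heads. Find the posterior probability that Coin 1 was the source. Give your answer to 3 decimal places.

P(heads|C1) = 0.37; P(heads|C2) = 0.82; P(heads|C3) = 0.89.
Prior × likelihood for each source: 0.75·0.37=0.2775, 0.17·0.82=0.1394, 0.08·0.89=0.07120. Summing gives P(heads) = 0.48810.
P(Coin 1 | heads) = 0.2775 / 0.48810 = 0.569.

Posterior probability ≈ 0.569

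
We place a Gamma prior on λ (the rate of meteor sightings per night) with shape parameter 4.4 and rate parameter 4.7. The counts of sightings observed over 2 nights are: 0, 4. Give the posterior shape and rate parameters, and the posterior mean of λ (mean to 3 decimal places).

Posterior: Gamma(shape=8.4, rate=6.7); mean ≈ 1.254

The Poisson likelihood adds the total count to the shape and the number of exposure periods to the rate. Here ∑xᵢ = 4 and n = 2, so shape 4.4→8.4 and rate 4.7→6.7.
E[λ | data] = 8.4/6.7 = 1.254.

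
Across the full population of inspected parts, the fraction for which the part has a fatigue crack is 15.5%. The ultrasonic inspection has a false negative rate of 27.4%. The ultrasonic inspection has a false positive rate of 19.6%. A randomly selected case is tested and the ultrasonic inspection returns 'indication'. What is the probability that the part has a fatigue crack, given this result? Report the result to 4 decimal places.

P(H | E) ≈ 0.4046

Write H for 'the part has a fatigue crack'. Prior odds H:¬H = 0.155/0.845 = 0.18343. For the 'indication' outcome, the likelihood ratio is 0.726/0.196 = 3.7041.
Posterior odds = 0.18343 × 3.7041 = 0.67945, so P(H|E) = 0.67945/(1+0.67945) = 0.4046.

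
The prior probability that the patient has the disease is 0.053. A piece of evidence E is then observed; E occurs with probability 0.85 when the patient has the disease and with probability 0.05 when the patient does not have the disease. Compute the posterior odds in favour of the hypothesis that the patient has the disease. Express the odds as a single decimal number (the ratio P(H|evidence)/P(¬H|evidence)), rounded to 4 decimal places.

Posterior odds ≈ 0.9514

Prior odds = 0.053/(1−0.053) = 0.055966.
Likelihood ratio for E = 0.85/0.05 = 17.000.
Posterior odds = prior odds × LR = 0.95143.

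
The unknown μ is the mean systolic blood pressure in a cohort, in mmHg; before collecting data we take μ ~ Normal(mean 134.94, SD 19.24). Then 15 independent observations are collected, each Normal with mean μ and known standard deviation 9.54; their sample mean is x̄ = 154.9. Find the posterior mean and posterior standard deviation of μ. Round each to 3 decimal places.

With known σ, the Normal prior is conjugate. Weight on the data is w = (n/σ²)/(n/σ² + 1/τ₀²) = 0.164814/(0.164814+0.00270141) = 0.98387.
Posterior mean = w·x̄ + (1−w)·μ₀ = 0.98387·154.9 + 0.016126·134.94 = 154.578. Posterior variance = 1/(0.164814+0.00270141) = 5.96959, so SD = 2.443.

Posterior mean ≈ 154.578; posterior SD ≈ 2.443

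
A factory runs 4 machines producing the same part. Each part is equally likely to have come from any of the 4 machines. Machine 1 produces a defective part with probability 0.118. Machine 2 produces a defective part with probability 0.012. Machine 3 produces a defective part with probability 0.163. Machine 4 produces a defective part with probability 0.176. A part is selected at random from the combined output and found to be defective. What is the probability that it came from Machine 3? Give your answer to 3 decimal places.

Tabulate prior·likelihood by source: [1] prior 0.25, lik 0.118, product 0.02950; [2] prior 0.25, lik 0.012, product 0.003000; [3] prior 0.25, lik 0.163, product 0.04075; [4] prior 0.25, lik 0.176, product 0.04400.
Normalizing constant = 0.11725; the posterior for Machine 3 is its product over the sum, 0.04075/0.11725 = 0.348.

Posterior probability ≈ 0.348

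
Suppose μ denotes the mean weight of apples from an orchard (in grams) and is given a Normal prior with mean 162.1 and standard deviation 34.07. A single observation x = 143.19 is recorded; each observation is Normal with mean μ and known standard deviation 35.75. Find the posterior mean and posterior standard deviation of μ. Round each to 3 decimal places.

Prior precision 1/τ₀² = 1/34.07² = 0.00086150; data precision n/σ² = 1/35.75² = 0.00078243.
Posterior precision = 0.00086150 + 0.00078243 = 0.00164394, giving posterior SD = 1/√0.00164394 = 24.664.
Posterior mean = (0.00086150·162.1 + 0.00078243·143.19) / 0.00164394 = 153.100.

Posterior mean ≈ 153.100; posterior SD ≈ 24.664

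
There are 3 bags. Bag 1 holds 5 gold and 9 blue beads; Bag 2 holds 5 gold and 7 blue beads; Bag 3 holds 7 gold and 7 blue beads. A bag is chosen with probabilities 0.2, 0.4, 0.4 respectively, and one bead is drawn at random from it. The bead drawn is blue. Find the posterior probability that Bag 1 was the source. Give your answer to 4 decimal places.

Tabulate prior·likelihood by source: [1] prior 0.2, lik 0.6429, product 0.1286; [2] prior 0.4, lik 0.5833, product 0.2333; [3] prior 0.4, lik 0.5, product 0.2000.
Normalizing constant = 0.56190; the posterior for Bag 1 is its product over the sum, 0.1286/0.56190 = 0.2288.

Posterior probability ≈ 0.2288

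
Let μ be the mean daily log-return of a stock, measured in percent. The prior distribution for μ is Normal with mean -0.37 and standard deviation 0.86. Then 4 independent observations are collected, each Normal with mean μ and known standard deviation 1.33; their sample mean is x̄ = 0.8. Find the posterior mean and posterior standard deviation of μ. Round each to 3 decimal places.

With known σ, the Normal prior is conjugate. Weight on the data is w = (n/σ²)/(n/σ² + 1/τ₀²) = 2.26129/(2.26129+1.35208) = 0.62581.
Posterior mean = w·x̄ + (1−w)·μ₀ = 0.62581·0.8 + 0.37419·-0.37 = 0.362. Posterior variance = 1/(2.26129+1.35208) = 0.276750, so SD = 0.526.

Posterior mean ≈ 0.362; posterior SD ≈ 0.526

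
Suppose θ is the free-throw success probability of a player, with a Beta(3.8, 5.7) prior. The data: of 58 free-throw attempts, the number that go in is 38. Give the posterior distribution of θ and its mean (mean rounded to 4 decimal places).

Posterior: Beta(41.8, 25.7); mean ≈ 0.6193

The binomial likelihood is conjugate to the Beta prior: with 38 successes and 20 failures, the posterior is Beta(3.8+38, 5.7+20) = Beta(41.8, 25.7).
Posterior mean = α/(α+β) = 41.8/67.5 = 0.6193.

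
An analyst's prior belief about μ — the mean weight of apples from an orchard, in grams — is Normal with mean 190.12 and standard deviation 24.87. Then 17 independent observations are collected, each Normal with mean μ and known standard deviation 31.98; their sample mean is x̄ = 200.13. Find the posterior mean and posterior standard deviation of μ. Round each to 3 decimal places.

Prior precision 1/τ₀² = 1/24.87² = 0.00161677; data precision n/σ² = 17/31.98² = 0.0166223.
Posterior precision = 0.00161677 + 0.0166223 = 0.0182391, giving posterior SD = 1/√0.0182391 = 7.405.
Posterior mean = (0.00161677·190.12 + 0.0166223·200.13) / 0.0182391 = 199.243.

Posterior mean ≈ 199.243; posterior SD ≈ 7.405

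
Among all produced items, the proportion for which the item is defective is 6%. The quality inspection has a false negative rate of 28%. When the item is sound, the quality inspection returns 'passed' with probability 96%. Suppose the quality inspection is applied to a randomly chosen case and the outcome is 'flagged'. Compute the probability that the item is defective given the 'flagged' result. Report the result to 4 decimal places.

Let H be the event that the item is defective. P(H) = 0.06, so P(¬H) = 0.94. With E the 'flagged' result, P(E|H) = 0.72 and P(E|¬H) = 0.04.
P(E) = 0.72·0.06 + 0.04·0.94 = 0.043200 + 0.037600 = 0.080800.
By Bayes' theorem, P(H|E) = 0.043200 / 0.080800 = 0.5347.

P(H | E) ≈ 0.5347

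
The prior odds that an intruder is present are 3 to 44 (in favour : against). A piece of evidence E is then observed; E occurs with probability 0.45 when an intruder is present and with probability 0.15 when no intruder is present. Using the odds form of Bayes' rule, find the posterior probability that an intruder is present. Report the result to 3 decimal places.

Posterior probability ≈ 0.170

Prior odds = 3/44 = 0.068182. In log-odds, ln(0.068182) = -2.6856.
Add log likelihood ratio: ln(3.0000) = 1.0986.
Posterior log-odds = -1.5870, so posterior odds = exp(-1.5870) = 0.20455. Converting, P(H|E) = 0.20455/1.2045 = 0.170.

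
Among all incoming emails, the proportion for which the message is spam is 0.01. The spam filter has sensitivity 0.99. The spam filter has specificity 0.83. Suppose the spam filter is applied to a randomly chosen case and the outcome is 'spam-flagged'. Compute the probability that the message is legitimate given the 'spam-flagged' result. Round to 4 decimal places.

Write H for 'the message is spam'. Prior odds H:¬H = 0.01/0.99 = 0.010101. For the 'spam-flagged' outcome, the likelihood ratio is 0.99/0.17 = 5.8235.
Posterior odds = 0.010101 × 5.8235 = 0.058824, so P(H|E) = 0.058824/(1+0.058824) = 0.0556. Then P(¬H|E) = 1 − 0.0556 = 0.9444.

P(¬H | E) ≈ 0.9444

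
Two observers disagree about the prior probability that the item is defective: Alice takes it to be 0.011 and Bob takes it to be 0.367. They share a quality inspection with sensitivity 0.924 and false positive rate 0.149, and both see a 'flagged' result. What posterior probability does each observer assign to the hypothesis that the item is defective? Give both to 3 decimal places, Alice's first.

Alice: 0.065; Bob: 0.782

P('+'|H) = 0.924, P('+'|¬H) = 0.149.
Alice: numerator 0.924·0.011 = 0.010164; evidence = 0.010164+0.149·0.989 = 0.15752; posterior = 0.065.
Bob: numerator 0.924·0.367 = 0.33911; evidence = 0.33911+0.149·0.633 = 0.43343; posterior = 0.782.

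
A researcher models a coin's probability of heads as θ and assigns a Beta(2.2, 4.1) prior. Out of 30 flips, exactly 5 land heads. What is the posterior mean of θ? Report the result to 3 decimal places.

The binomial likelihood is conjugate to the Beta prior: with 5 successes and 25 failures, the posterior is Beta(2.2+5, 4.1+25) = Beta(7.2, 29.1).
E[θ | data] = 7.2/(7.2+29.1) = 0.198.

Posterior mean ≈ 0.198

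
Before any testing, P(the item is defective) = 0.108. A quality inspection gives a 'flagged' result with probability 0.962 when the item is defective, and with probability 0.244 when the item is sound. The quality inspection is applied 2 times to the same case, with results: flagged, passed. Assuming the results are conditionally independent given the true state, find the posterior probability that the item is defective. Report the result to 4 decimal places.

With H the event that the item is defective, the joint likelihood of the observed sequence is P(data|H) = 0.962·0.038 = 0.036556 and P(data|¬H) = 0.244·0.756 = 0.18446.
Bayes: P(H|data) = 0.108·0.036556 / (0.108·0.036556 + 0.892·0.18446) = 0.0039480/0.16849 = 0.0234.

Posterior P(H) ≈ 0.0234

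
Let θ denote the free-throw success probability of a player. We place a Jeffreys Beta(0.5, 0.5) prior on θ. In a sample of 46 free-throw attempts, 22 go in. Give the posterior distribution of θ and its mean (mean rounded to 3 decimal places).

The binomial likelihood is conjugate to the Beta prior: with 22 successes and 24 failures, the posterior is Beta(0.5+22, 0.5+24) = Beta(22.5, 24.5).
E[θ | data] = 22.5/(22.5+24.5) = 0.479.

Posterior: Beta(22.5, 24.5); mean ≈ 0.479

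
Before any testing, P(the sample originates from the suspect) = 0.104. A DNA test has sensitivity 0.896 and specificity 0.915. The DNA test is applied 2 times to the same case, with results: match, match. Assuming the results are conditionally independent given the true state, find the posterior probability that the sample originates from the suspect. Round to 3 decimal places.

Posterior P(H) ≈ 0.928

With H the event that the sample originates from the suspect, the joint likelihood of the observed sequence is P(data|H) = 0.896·0.896 = 0.80282 and P(data|¬H) = 0.085·0.085 = 0.0072250.
Bayes: P(H|data) = 0.104·0.80282 / (0.104·0.80282 + 0.896·0.0072250) = 0.083493/0.089966 = 0.9280.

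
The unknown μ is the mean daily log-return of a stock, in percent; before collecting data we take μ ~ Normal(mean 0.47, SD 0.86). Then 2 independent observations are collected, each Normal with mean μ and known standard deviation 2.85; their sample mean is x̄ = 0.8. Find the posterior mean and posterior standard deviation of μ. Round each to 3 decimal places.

Posterior mean ≈ 0.521; posterior SD ≈ 0.791

With known σ, the Normal prior is conjugate. Weight on the data is w = (n/σ²)/(n/σ² + 1/τ₀²) = 0.246230/(0.246230+1.35208) = 0.15406.
Posterior mean = w·x̄ + (1−w)·μ₀ = 0.15406·0.8 + 0.84594·0.47 = 0.521. Posterior variance = 1/(0.246230+1.35208) = 0.625660, so SD = 0.791.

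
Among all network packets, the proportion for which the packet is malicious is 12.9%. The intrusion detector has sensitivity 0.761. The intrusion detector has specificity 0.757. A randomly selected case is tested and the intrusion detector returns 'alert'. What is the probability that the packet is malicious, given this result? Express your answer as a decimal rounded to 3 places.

P(H | E) ≈ 0.317

Write H for 'the packet is malicious'. Prior odds H:¬H = 0.129/0.871 = 0.14811. For the 'alert' outcome, the likelihood ratio is 0.761/0.243 = 3.1317.
Posterior odds = 0.14811 × 3.1317 = 0.46382, so P(H|E) = 0.46382/(1+0.46382) = 0.317.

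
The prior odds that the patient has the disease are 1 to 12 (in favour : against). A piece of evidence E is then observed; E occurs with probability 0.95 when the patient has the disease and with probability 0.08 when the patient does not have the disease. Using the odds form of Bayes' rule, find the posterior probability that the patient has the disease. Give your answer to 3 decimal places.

Prior odds = 1/12 = 0.083333.
Likelihood ratio for E = 0.95/0.08 = 11.875.
Posterior odds = prior odds × LR = 0.98958.
Posterior probability = odds/(1+odds) = 0.98958/1.9896 = 0.497.

Posterior probability ≈ 0.497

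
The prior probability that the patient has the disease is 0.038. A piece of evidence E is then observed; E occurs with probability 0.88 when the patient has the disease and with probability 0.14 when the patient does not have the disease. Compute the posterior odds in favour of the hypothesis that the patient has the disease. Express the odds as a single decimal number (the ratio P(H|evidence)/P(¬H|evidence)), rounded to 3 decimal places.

Prior odds = 0.038/(1−0.038) = 0.039501.
Likelihood ratio for E = 0.88/0.14 = 6.2857.
Posterior odds = prior odds × LR = 0.24829.

Posterior odds ≈ 0.248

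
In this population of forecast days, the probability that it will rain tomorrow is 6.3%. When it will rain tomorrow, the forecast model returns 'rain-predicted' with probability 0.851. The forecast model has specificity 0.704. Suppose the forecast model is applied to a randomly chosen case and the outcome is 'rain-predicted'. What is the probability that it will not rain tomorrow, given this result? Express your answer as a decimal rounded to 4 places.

Write H for 'it will rain tomorrow'. Prior odds H:¬H = 0.063/0.937 = 0.067236. For the 'rain-predicted' outcome, the likelihood ratio is 0.851/0.296 = 2.8750.
Posterior odds = 0.067236 × 2.8750 = 0.19330, so P(H|E) = 0.19330/(1+0.19330) = 0.1620. Then P(¬H|E) = 1 − 0.1620 = 0.8380.

P(¬H | E) ≈ 0.8380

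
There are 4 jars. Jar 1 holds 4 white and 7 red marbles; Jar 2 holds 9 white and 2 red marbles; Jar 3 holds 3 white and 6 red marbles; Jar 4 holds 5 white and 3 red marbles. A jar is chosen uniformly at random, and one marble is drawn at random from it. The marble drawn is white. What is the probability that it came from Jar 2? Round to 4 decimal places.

P(white|Jar 1) = 0.3636; P(white|Jar 2) = 0.8182; P(white|Jar 3) = 0.3333; P(white|Jar 4) = 0.625.
Prior × likelihood for each source: 0.25·0.3636=0.09091, 0.25·0.8182=0.2045, 0.25·0.3333=0.08333, 0.25·0.625=0.1562. Summing gives P(white) = 0.53504.
P(Jar 2 | white) = 0.2045 / 0.53504 = 0.3823.

Posterior probability ≈ 0.3823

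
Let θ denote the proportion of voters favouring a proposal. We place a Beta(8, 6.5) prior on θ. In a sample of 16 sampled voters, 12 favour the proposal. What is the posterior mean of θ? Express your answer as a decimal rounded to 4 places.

Posterior mean ≈ 0.6557

Observing 12 successes and 4 failures updates Beta(8, 6.5) by adding the success and failure counts to the two shape parameters: α = 8+12 = 20, β = 6.5+4 = 10.5.
Posterior mean = α/(α+β) = 20/30.5 = 0.6557.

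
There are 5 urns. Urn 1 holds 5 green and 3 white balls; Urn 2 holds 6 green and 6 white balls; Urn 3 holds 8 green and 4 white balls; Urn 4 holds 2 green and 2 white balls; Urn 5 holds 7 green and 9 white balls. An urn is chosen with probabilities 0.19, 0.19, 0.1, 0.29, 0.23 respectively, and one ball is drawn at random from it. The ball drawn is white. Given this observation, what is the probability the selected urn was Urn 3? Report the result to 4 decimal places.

Posterior probability ≈ 0.0703

P(white|Urn 1) = 0.375; P(white|Urn 2) = 0.5; P(white|Urn 3) = 0.3333; P(white|Urn 4) = 0.5; P(white|Urn 5) = 0.5625.
Prior × likelihood for each source: 0.19·0.375=0.07125, 0.19·0.5=0.09500, 0.1·0.3333=0.03333, 0.29·0.5=0.1450, 0.23·0.5625=0.1294. Summing gives P(white) = 0.47396.
P(Urn 3 | white) = 0.03333 / 0.47396 = 0.0703.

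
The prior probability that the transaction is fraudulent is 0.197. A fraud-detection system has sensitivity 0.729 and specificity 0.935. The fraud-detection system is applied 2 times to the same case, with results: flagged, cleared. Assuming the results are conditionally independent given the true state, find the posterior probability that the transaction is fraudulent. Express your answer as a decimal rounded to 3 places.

Posterior P(H) ≈ 0.444

Let H be the event that the transaction is fraudulent; start with P(H) = 0.197. P('flagged'|H) = 0.729, P('flagged'|¬H) = 0.065.
Update on result 1 ('flagged'): P(H) ← 0.729·0.1970 / (0.729·0.1970 + 0.065·0.8030) = 0.14361/0.19581 = 0.7334.
Update on result 2 ('cleared'): P(H) ← 0.271·0.7334 / (0.271·0.7334 + 0.935·0.2666) = 0.19876/0.44800 = 0.4437.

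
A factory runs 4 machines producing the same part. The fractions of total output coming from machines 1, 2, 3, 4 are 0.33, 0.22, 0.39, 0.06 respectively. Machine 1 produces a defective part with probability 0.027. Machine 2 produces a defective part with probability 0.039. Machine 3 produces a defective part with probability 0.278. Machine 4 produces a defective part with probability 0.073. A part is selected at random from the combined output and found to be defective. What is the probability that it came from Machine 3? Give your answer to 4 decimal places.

Posterior probability ≈ 0.8321

Tabulate prior·likelihood by source: [1] prior 0.33, lik 0.027, product 0.008910; [2] prior 0.22, lik 0.039, product 0.008580; [3] prior 0.39, lik 0.278, product 0.1084; [4] prior 0.06, lik 0.073, product 0.004380.
Normalizing constant = 0.13029; the posterior for Machine 3 is its product over the sum, 0.1084/0.13029 = 0.8321.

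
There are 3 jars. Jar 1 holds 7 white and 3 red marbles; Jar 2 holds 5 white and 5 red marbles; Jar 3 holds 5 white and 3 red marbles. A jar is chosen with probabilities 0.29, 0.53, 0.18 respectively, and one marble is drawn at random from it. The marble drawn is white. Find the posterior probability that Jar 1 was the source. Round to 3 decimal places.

P(white|Jar 1) = 0.7; P(white|Jar 2) = 0.5; P(white|Jar 3) = 0.625.
Prior × likelihood for each source: 0.29·0.7=0.2030, 0.53·0.5=0.2650, 0.18·0.625=0.1125. Summing gives P(white) = 0.58050.
P(Jar 1 | white) = 0.2030 / 0.58050 = 0.350.

Posterior probability ≈ 0.350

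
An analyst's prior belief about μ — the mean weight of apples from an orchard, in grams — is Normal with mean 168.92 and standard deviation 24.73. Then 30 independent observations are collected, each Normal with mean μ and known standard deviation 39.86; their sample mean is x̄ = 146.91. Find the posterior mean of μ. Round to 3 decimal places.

Posterior mean ≈ 148.664

With known σ, the Normal prior is conjugate. Weight on the data is w = (n/σ²)/(n/σ² + 1/τ₀²) = 0.0188819/(0.0188819+0.00163513) = 0.92030.
Posterior mean = w·x̄ + (1−w)·μ₀ = 0.92030·146.91 + 0.079696·168.92 = 148.664.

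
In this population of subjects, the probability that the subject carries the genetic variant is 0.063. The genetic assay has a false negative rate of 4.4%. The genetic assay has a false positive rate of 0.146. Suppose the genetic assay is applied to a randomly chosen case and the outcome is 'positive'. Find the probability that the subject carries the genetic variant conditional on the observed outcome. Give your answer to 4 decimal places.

Let H be the event that the subject carries the genetic variant. P(H) = 0.063, so P(¬H) = 0.937. With E the 'positive' result, P(E|H) = 0.956 and P(E|¬H) = 0.146.
P(E) = 0.956·0.063 + 0.146·0.937 = 0.060228 + 0.13680 = 0.19703.
By Bayes' theorem, P(H|E) = 0.060228 / 0.19703 = 0.3057.

P(H | E) ≈ 0.3057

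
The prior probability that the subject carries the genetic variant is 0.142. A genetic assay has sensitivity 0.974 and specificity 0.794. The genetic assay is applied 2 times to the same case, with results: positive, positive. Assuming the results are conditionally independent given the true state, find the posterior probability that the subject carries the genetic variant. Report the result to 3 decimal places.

Let H be the event that the subject carries the genetic variant; start with P(H) = 0.142. P('positive'|H) = 0.974, P('positive'|¬H) = 0.206.
Update on result 1 ('positive'): P(H) ← 0.974·0.1420 / (0.974·0.1420 + 0.206·0.8580) = 0.13831/0.31506 = 0.4390.
Update on result 2 ('positive'): P(H) ← 0.974·0.4390 / (0.974·0.4390 + 0.206·0.5610) = 0.42758/0.54315 = 0.7872.

Posterior P(H) ≈ 0.787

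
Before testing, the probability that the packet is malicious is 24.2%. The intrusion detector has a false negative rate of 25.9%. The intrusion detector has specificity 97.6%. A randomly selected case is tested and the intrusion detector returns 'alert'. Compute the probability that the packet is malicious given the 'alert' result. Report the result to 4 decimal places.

P(H | E) ≈ 0.9079

Write H for 'the packet is malicious'. Prior odds H:¬H = 0.242/0.758 = 0.31926. For the 'alert' outcome, the likelihood ratio is 0.741/0.024 = 30.875.
Posterior odds = 0.31926 × 30.875 = 9.8572, so P(H|E) = 9.8572/(1+9.8572) = 0.9079.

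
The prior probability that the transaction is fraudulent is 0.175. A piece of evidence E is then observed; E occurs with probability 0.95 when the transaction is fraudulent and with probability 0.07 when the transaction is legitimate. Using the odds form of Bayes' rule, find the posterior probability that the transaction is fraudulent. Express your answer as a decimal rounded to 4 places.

Prior odds = 0.175/(1−0.175) = 0.21212.
Likelihood ratio for E = 0.95/0.07 = 13.571.
Posterior odds = prior odds × LR = 2.8788.
Posterior probability = odds/(1+odds) = 2.8788/3.8788 = 0.7422.

Posterior probability ≈ 0.7422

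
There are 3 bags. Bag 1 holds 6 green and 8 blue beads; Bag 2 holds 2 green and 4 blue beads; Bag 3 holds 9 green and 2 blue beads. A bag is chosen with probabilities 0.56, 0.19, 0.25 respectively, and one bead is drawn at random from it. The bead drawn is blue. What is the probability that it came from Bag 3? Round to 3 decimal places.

Posterior probability ≈ 0.092

Tabulate prior·likelihood by source: [1] prior 0.56, lik 0.5714, product 0.3200; [2] prior 0.19, lik 0.6667, product 0.1267; [3] prior 0.25, lik 0.1818, product 0.04545.
Normalizing constant = 0.49212; the posterior for Bag 3 is its product over the sum, 0.04545/0.49212 = 0.092.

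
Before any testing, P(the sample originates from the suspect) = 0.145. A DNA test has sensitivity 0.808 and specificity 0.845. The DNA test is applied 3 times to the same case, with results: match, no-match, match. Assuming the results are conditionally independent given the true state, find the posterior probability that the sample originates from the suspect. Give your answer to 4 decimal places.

Posterior P(H) ≈ 0.5115

Let H be the event that the sample originates from the suspect; start with P(H) = 0.145. P('match'|H) = 0.808, P('match'|¬H) = 0.155.
Update on result 1 ('match'): P(H) ← 0.808·0.1450 / (0.808·0.1450 + 0.155·0.8550) = 0.11716/0.24968 = 0.4692.
Update on result 2 ('no-match'): P(H) ← 0.192·0.4692 / (0.192·0.4692 + 0.845·0.5308) = 0.090092/0.53859 = 0.1673.
Update on result 3 ('match'): P(H) ← 0.808·0.1673 / (0.808·0.1673 + 0.155·0.8327) = 0.13516/0.26423 = 0.5115.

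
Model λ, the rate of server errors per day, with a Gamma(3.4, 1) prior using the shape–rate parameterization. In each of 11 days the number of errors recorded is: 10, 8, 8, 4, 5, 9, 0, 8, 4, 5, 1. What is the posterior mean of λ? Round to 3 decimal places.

Total count ∑xᵢ = 62 over n = 11 days.
Gamma is conjugate to the Poisson likelihood: posterior is Gamma(shape = 3.4+62 = 65.4, rate = 1+11 = 12).
Posterior mean = shape/rate = 65.4/12 = 5.450.

Posterior mean ≈ 5.450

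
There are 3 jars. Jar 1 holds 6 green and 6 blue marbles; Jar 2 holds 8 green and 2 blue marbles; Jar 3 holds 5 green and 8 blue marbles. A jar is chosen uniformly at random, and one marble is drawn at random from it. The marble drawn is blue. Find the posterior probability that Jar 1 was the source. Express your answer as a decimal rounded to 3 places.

Posterior probability ≈ 0.380

Tabulate prior·likelihood by source: [1] prior 0.333333, lik 0.5, product 0.1667; [2] prior 0.333333, lik 0.2, product 0.06667; [3] prior 0.333333, lik 0.6154, product 0.2051.
Normalizing constant = 0.43846; the posterior for Jar 1 is its product over the sum, 0.1667/0.43846 = 0.380.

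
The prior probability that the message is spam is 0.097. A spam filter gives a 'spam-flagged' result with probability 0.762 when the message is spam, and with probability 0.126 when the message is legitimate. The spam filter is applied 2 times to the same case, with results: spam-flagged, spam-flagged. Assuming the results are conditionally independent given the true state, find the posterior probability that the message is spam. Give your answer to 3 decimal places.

Let H be the event that the message is spam; start with P(H) = 0.097. P('spam-flagged'|H) = 0.762, P('spam-flagged'|¬H) = 0.126.
Update on result 1 ('spam-flagged'): P(H) ← 0.762·0.0970 / (0.762·0.0970 + 0.126·0.9030) = 0.073914/0.18769 = 0.3938.
Update on result 2 ('spam-flagged'): P(H) ← 0.762·0.3938 / (0.762·0.3938 + 0.126·0.6062) = 0.30008/0.37646 = 0.7971.

Posterior P(H) ≈ 0.797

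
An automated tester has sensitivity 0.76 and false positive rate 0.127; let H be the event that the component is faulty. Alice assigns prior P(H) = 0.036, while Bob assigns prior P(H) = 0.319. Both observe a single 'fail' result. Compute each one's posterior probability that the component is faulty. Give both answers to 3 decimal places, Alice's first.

The likelihood ratio for a 'fail' result is 0.76/0.127 = 5.9843.
Alice: prior odds 0.036/0.964 = 0.037344; posterior odds 0.22348; posterior probability 0.183.
Bob: prior odds 0.319/0.681 = 0.46843; posterior odds 2.8032; posterior probability 0.737.

Alice: 0.183; Bob: 0.737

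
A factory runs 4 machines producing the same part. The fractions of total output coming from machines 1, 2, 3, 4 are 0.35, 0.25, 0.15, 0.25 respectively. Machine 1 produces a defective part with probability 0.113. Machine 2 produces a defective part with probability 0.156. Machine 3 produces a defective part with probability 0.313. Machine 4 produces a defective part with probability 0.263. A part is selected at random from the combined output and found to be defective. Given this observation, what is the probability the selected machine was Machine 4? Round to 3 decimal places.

Tabulate prior·likelihood by source: [1] prior 0.35, lik 0.113, product 0.03955; [2] prior 0.25, lik 0.156, product 0.03900; [3] prior 0.15, lik 0.313, product 0.04695; [4] prior 0.25, lik 0.263, product 0.06575.
Normalizing constant = 0.19125; the posterior for Machine 4 is its product over the sum, 0.06575/0.19125 = 0.344.

Posterior probability ≈ 0.344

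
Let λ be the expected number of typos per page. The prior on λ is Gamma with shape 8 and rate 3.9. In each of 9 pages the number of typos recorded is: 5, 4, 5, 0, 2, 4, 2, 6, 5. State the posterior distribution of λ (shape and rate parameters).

The Poisson likelihood adds the total count to the shape and the number of exposure periods to the rate. Here ∑xᵢ = 33 and n = 9, so shape 8→41 and rate 3.9→12.9.

Posterior: Gamma(shape=41, rate=12.9)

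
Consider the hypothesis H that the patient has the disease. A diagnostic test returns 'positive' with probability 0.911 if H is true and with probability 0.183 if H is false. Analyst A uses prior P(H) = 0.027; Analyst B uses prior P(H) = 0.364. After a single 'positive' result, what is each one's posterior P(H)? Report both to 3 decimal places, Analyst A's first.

The likelihood ratio for a 'positive' result is 0.911/0.183 = 4.9781.
Analyst A: prior odds 0.027/0.973 = 0.027749; posterior odds 0.13814; posterior probability 0.121.
Analyst B: prior odds 0.364/0.636 = 0.57233; posterior odds 2.8491; posterior probability 0.740.

Analyst A: 0.121; Analyst B: 0.740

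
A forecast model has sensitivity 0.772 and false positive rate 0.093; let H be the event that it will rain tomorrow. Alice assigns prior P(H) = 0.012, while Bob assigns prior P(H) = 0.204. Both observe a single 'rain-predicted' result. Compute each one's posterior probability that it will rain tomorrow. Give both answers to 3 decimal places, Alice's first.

The likelihood ratio for a 'rain-predicted' result is 0.772/0.093 = 8.3011.
Alice: prior odds 0.012/0.988 = 0.012146; posterior odds 0.10082; posterior probability 0.092.
Bob: prior odds 0.204/0.796 = 0.25628; posterior odds 2.1274; posterior probability 0.680.

Alice: 0.092; Bob: 0.680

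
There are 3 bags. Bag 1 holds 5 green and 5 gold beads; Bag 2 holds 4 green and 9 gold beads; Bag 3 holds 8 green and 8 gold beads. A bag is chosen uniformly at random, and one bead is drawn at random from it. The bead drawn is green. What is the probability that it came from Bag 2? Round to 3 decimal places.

Tabulate prior·likelihood by source: [1] prior 0.333333, lik 0.5, product 0.1667; [2] prior 0.333333, lik 0.3077, product 0.1026; [3] prior 0.333333, lik 0.5, product 0.1667.
Normalizing constant = 0.43590; the posterior for Bag 2 is its product over the sum, 0.1026/0.43590 = 0.235.

Posterior probability ≈ 0.235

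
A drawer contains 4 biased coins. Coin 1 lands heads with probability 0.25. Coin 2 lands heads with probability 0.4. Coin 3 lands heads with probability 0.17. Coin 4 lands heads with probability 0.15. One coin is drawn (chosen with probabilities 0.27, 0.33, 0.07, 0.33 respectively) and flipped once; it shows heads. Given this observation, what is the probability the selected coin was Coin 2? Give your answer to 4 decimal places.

Posterior probability ≈ 0.5059

Tabulate prior·likelihood by source: [1] prior 0.27, lik 0.25, product 0.06750; [2] prior 0.33, lik 0.4, product 0.1320; [3] prior 0.07, lik 0.17, product 0.01190; [4] prior 0.33, lik 0.15, product 0.04950.
Normalizing constant = 0.26090; the posterior for Coin 2 is its product over the sum, 0.1320/0.26090 = 0.5059.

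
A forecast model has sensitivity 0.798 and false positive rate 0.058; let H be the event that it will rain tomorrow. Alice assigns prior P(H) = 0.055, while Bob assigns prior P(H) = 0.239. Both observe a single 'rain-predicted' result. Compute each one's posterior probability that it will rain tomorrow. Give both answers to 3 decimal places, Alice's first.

The likelihood ratio for a 'rain-predicted' result is 0.798/0.058 = 13.759.
Alice: prior odds 0.055/0.945 = 0.058201; posterior odds 0.80077; posterior probability 0.445.
Bob: prior odds 0.239/0.761 = 0.31406; posterior odds 4.3210; posterior probability 0.812.

Alice: 0.445; Bob: 0.812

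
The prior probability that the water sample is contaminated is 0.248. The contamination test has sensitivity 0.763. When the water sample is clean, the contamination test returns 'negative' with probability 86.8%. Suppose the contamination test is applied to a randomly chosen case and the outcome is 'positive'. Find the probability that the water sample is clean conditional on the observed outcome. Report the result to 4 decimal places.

P(¬H | E) ≈ 0.3441

Let H be the event that the water sample is contaminated. P(H) = 0.248, so P(¬H) = 0.752. With E the 'positive' result, P(E|H) = 0.763 and P(E|¬H) = 0.132.
P(E) = 0.763·0.248 + 0.132·0.752 = 0.18922 + 0.099264 = 0.28849.
By Bayes' theorem, P(H|E) = 0.18922 / 0.28849 = 0.6559. Hence P(¬H|E) = 1 − 0.6559 = 0.3441.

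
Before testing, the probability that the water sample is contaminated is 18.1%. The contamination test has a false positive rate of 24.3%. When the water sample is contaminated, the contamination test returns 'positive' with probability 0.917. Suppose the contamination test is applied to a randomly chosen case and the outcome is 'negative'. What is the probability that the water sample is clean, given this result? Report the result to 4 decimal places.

P(¬H | E) ≈ 0.9763

Write H for 'the water sample is contaminated'. Prior odds H:¬H = 0.181/0.819 = 0.22100. For the 'negative' outcome, the likelihood ratio is 0.083/0.757 = 0.10964.
Posterior odds = 0.22100 × 0.10964 = 0.024231, so P(H|E) = 0.024231/(1+0.024231) = 0.0237. Then P(¬H|E) = 1 − 0.0237 = 0.9763.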